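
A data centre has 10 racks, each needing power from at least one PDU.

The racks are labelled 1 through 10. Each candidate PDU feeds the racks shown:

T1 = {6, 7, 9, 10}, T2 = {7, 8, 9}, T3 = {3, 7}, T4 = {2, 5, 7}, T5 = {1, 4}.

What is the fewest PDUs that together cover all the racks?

5

Take {T1, T2, T3, T4, T5}. Their union is {1, 2, 3, 4, 5, 6, 7, 8, 9, 10}, which is all 10 racks.
Only T2 contains 8, so T2 is forced; the remaining 7 racks need at least 4 more PDUs (each remaining PDU adds at most 2) — so at least 5 PDUs are needed, and 5 is optimal.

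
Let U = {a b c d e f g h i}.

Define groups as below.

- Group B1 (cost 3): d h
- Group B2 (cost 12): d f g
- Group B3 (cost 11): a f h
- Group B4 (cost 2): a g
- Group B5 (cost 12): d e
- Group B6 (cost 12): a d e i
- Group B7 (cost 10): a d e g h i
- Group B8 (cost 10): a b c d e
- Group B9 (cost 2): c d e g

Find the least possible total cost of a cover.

B3, B7, B8 together cover every item (B3 ∪ B7 ∪ B8 = {a, b, c, d, e, f, g, h, i}); total cost 11 + 10 + 10 = 31.
The greedy pick B9, B4, B1, B7, B8, B3 costs 38; no covering selection beats 31.

31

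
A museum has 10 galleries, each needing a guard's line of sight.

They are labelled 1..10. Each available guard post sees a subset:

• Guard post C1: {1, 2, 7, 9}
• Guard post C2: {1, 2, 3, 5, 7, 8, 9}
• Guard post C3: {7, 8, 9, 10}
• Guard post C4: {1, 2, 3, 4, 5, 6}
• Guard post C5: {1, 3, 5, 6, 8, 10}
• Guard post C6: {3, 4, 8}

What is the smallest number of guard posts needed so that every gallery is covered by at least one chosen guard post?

2

C3 and C4 together: C3 ∪ C4 = {1, 2, 3, 4, 5, 6, 7, 8, 9, 10} — every gallery is covered.
No single guard post has all 10 galleries (the largest, C2, has 7), so 2 is optimal.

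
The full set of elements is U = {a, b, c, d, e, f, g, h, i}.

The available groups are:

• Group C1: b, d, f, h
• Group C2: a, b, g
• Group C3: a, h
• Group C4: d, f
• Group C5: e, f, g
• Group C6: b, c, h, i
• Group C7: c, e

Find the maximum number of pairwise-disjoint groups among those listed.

3

C3, C4, C7 are pairwise disjoint (C3={a,h}; C4={d,f}; C7={c,e}).
Every remaining group overlaps one of these, and no 4 of the listed groups are pairwise disjoint, so 3 is the maximum.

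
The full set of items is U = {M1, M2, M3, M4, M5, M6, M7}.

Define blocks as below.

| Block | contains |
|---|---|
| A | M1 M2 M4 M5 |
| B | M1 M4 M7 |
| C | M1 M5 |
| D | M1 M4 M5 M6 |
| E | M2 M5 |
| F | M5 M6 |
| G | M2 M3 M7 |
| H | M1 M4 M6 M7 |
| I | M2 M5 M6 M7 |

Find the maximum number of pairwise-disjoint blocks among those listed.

2

B, E are pairwise disjoint (B={M1,M4,M7}; E={M2,M5}).
Every remaining block overlaps one of these, and no 3 of the listed blocks are pairwise disjoint, so 2 is the maximum.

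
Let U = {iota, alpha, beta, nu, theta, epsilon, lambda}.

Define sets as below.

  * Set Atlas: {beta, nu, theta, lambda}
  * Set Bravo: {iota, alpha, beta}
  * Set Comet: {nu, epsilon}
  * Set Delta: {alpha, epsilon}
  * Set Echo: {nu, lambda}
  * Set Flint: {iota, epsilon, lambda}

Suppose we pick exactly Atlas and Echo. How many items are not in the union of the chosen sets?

3

Union of Atlas, Echo = {beta, nu, theta, lambda}.
Not covered: iota, alpha, epsilon — 3 items.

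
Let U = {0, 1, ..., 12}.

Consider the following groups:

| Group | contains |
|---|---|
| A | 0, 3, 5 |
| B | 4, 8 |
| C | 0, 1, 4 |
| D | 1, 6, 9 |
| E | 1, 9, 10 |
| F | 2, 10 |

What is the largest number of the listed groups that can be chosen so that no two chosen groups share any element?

4

A, B, D, F are pairwise disjoint (A={0,3,5}; B={4,8}; D={1,6,9}; F={2,10}).
Every remaining group overlaps one of these, and no 5 of the listed groups are pairwise disjoint, so 4 is the maximum.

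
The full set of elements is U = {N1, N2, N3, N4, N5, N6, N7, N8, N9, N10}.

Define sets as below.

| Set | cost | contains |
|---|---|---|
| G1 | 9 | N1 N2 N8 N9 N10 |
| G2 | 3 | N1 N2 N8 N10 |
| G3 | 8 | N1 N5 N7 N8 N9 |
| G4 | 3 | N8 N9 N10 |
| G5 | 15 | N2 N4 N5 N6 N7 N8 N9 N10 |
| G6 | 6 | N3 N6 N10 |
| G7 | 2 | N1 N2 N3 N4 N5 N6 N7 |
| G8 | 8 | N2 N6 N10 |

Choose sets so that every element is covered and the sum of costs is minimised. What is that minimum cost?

G4, G7 together cover every element (G4 ∪ G7 = {N1, N2, N3, N4, N5, N6, N7, N8, N9, N10}); total cost 3 + 2 = 5.
No covering selection has total cost below 5.

5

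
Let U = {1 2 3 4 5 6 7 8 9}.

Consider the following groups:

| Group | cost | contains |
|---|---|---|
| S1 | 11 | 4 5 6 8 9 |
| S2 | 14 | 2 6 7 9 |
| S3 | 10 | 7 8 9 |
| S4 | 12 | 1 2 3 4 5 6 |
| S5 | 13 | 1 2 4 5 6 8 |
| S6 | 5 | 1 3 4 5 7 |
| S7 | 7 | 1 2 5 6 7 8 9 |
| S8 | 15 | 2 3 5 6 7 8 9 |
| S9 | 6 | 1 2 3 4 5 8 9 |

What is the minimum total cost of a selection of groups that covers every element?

S6, S7 together cover every element (S6 ∪ S7 = {1, 2, 3, 4, 5, 6, 7, 8, 9}); total cost 5 + 7 = 12.
The greedy pick S9, S7 costs 13; no covering selection beats 12.

12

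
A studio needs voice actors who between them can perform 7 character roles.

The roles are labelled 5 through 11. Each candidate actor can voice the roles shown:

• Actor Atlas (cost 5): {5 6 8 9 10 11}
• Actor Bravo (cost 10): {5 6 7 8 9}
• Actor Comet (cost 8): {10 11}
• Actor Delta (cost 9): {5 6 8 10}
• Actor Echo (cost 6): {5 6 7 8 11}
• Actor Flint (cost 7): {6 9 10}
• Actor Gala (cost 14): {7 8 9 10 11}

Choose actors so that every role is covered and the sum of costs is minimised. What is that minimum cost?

Atlas, Echo together cover every role (Atlas ∪ Echo = {5, 6, 7, 8, 9, 10, 11}); total cost 5 + 6 = 11.
No covering selection has total cost below 11.

11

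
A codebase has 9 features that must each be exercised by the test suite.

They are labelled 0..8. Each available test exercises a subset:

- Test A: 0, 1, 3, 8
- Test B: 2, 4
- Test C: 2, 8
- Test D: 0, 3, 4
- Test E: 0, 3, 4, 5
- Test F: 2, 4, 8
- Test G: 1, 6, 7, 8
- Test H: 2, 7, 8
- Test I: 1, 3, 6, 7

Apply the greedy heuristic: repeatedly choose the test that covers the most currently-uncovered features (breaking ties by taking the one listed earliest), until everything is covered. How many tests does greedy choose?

4

Greedy: pick A (covers 4 new) → pick B (covers 2 new) → pick G (covers 2 new) → pick E (covers 1 new). Total picks: 4.
(The true minimum cover uses only 3 tests, so greedy is not optimal here.)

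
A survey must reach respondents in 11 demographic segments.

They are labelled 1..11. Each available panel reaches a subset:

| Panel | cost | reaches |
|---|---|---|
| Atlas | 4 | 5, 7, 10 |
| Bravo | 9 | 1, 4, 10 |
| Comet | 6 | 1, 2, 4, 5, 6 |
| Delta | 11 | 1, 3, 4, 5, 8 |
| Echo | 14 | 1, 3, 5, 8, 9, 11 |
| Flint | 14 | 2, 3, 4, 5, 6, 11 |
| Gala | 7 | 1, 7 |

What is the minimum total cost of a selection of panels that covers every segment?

24

Atlas, Comet, Echo together cover every segment (Atlas ∪ Comet ∪ Echo = {1, 2, 3, 4, 5, 6, 7, 8, 9, 10, 11}); total cost 4 + 6 + 14 = 24.
No covering selection has total cost below 24.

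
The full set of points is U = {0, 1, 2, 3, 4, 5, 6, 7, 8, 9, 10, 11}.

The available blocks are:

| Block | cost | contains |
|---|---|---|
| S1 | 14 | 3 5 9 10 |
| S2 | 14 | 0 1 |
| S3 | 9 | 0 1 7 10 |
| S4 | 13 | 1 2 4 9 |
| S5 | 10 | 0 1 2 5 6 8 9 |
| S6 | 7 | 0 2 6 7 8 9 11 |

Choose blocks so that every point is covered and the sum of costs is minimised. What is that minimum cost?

34

S1, S4, S6 together cover every point (S1 ∪ S4 ∪ S6 = {0, 1, 2, 3, 4, 5, 6, 7, 8, 9, 10, 11}); total cost 14 + 13 + 7 = 34.
The greedy pick S6, S3, S1, S4 costs 43; no covering selection beats 34.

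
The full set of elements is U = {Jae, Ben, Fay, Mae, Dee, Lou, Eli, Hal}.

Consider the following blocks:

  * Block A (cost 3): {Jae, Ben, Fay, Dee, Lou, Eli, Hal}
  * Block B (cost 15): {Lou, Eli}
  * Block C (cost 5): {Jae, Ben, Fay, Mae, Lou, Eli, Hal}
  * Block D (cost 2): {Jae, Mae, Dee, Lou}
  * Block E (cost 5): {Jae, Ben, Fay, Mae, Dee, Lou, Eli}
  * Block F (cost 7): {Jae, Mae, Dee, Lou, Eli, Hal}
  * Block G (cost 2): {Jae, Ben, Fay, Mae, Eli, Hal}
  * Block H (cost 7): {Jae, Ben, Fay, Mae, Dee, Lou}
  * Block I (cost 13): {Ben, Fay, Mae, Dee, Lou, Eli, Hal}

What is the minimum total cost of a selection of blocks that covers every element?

D, G together cover every element (D ∪ G = {Jae, Ben, Fay, Mae, Dee, Lou, Eli, Hal}); total cost 2 + 2 = 4.
No covering selection has total cost below 4.

4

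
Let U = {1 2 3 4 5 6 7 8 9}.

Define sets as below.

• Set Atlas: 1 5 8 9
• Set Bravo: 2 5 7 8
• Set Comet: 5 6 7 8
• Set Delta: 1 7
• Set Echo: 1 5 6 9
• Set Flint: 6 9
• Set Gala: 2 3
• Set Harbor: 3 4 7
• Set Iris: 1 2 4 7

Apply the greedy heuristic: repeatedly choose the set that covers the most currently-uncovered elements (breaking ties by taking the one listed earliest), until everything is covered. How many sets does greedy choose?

Greedy: pick Atlas (covers 4 new) → pick Harbor (covers 3 new) → pick Bravo (covers 1 new) → pick Comet (covers 1 new). Total picks: 4.
(The true minimum cover uses only 3 sets, so greedy is not optimal here.)

4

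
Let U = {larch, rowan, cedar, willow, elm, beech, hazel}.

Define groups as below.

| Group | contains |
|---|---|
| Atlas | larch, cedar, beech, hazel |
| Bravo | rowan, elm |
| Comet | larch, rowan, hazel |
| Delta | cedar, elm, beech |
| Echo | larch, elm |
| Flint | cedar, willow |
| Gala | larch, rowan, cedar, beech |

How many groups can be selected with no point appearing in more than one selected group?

Bravo, Flint are pairwise disjoint (Bravo={rowan,elm}; Flint={cedar,willow}).
Every remaining group overlaps one of these, and no 3 of the listed groups are pairwise disjoint, so 2 is the maximum.

2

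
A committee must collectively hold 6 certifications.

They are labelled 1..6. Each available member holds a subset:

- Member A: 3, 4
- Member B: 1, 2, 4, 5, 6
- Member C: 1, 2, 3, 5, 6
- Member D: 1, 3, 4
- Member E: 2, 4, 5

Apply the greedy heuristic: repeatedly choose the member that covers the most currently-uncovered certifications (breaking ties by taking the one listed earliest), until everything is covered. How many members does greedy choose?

2

Greedy: pick B (covers 5 new) → pick A (covers 1 new). Total picks: 2.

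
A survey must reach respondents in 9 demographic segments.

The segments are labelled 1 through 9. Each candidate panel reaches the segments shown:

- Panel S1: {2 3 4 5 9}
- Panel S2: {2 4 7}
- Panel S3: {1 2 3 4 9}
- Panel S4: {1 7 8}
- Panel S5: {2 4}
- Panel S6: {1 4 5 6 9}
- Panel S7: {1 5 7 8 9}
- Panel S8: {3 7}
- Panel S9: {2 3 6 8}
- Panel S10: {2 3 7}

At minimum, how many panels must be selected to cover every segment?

S1 and S4 and S6 together: S1 ∪ S4 ∪ S6 = {1, 2, 3, 4, 5, 6, 7, 8, 9} — every segment is covered.
No 2 of the 10 panels cover everything (all 45 combinations miss at least one segment), so 3 is optimal.

3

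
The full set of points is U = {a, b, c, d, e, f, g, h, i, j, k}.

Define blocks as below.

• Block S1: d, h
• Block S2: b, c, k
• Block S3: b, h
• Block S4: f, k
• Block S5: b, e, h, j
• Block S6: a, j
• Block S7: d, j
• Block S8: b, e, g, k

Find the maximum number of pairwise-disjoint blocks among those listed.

3

S3, S4, S6 are pairwise disjoint (S3={b,h}; S4={f,k}; S6={a,j}).
Every remaining block overlaps one of these, and no 4 of the listed blocks are pairwise disjoint, so 3 is the maximum.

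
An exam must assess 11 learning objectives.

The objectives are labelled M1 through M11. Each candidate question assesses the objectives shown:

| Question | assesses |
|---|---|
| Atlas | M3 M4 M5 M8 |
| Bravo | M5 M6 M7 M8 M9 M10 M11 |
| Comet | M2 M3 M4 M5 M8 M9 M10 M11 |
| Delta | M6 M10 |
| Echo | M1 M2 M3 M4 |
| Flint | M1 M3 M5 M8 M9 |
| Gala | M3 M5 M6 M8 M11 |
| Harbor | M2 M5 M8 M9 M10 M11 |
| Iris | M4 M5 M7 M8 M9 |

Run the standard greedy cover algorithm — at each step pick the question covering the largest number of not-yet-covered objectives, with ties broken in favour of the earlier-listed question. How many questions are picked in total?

Greedy: pick Comet (covers 8 new) → pick Bravo (covers 2 new) → pick Echo (covers 1 new). Total picks: 3.
(The true minimum cover uses only 2 questions, so greedy is not optimal here.)

3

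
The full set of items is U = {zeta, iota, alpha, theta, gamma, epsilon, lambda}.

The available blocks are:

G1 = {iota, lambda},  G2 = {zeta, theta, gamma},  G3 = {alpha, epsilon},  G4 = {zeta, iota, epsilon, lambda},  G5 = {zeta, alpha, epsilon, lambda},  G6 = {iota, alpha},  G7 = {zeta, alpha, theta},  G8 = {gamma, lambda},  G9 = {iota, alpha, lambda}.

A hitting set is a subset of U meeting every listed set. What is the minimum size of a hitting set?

H = {zeta, alpha, lambda} meets every block (each contains at least one member of H), and |H| = 3.
The blocks G1, G2, G3 are pairwise disjoint, so any hitting set needs a separate item for each — at least 3. Hence 3 is optimal.

3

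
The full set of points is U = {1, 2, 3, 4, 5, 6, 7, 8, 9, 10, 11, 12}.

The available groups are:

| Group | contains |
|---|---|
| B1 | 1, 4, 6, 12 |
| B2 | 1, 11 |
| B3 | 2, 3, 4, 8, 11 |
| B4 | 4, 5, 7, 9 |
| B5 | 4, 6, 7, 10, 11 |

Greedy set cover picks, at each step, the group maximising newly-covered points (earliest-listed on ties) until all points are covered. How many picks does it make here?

Greedy: pick B3 (covers 5 new) → pick B1 (covers 3 new) → pick B4 (covers 3 new) → pick B5 (covers 1 new). Total picks: 4.

4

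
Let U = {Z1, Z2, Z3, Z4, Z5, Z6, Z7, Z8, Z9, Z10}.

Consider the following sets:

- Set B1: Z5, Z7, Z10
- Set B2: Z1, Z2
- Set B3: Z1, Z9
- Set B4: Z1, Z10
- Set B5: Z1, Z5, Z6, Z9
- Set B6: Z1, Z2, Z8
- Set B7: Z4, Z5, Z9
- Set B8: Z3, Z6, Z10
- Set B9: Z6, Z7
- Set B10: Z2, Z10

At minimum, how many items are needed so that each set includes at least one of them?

4

H = {Z1, Z5, Z6, Z10} meets every set (each contains at least one member of H), and |H| = 4.
No choice of 3 items meets every set, so 4 is the minimum.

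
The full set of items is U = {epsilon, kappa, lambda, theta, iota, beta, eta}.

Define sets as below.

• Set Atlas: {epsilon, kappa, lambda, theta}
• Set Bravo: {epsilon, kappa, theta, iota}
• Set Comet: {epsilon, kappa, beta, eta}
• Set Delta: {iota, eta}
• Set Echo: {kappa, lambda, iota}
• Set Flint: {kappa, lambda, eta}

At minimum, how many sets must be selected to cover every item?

3

Atlas, Comet, and Delta cover everything between them: the union {epsilon, kappa, lambda, theta, iota, beta, eta} is all of U.
Only Comet contains beta, so Comet is forced; the remaining 3 items need at least 2 more sets (each remaining set adds at most 2) — so at least 3 sets are needed, and 3 is optimal.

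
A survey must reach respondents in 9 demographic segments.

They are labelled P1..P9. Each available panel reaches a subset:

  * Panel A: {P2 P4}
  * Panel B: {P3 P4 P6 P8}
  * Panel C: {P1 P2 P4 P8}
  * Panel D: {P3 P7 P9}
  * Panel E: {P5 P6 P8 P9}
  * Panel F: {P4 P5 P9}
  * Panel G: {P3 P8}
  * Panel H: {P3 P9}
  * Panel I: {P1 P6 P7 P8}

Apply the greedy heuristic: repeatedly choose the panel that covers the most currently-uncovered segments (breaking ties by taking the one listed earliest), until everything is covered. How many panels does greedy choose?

Greedy: pick B (covers 4 new) → pick C (covers 2 new) → pick D (covers 2 new) → pick E (covers 1 new). Total picks: 4.
(The true minimum cover uses only 3 panels, so greedy is not optimal here.)

4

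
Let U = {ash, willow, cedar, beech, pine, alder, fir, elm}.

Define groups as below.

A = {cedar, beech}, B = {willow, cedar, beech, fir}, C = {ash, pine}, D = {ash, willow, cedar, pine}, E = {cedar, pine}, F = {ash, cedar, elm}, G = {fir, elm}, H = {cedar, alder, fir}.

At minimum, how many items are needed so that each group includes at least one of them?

The 3 items {cedar, pine, fir} hit every group.
The groups A, C, G are pairwise disjoint, so any hitting set needs a separate item for each — at least 3. Hence 3 is optimal.

3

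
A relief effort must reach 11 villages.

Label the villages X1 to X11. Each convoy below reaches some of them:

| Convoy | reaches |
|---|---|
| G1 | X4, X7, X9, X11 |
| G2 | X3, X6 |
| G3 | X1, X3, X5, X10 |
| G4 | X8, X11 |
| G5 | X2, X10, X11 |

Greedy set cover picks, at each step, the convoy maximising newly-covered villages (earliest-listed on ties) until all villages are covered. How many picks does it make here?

Greedy: pick G1 (covers 4 new) → pick G3 (covers 4 new) → pick G2 (covers 1 new) → pick G4 (covers 1 new) → pick G5 (covers 1 new). Total picks: 5.

5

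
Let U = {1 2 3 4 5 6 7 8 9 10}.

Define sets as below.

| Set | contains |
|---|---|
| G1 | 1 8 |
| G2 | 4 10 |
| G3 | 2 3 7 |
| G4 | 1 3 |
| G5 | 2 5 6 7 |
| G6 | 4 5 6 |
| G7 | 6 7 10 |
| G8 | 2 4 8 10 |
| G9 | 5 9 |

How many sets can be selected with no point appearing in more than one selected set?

G1, G2, G3, G9 are pairwise disjoint (G1={1,8}; G2={4,10}; G3={2,3,7}; G9={5,9}).
Every remaining set overlaps one of these, and no 5 of the listed sets are pairwise disjoint, so 4 is the maximum.

4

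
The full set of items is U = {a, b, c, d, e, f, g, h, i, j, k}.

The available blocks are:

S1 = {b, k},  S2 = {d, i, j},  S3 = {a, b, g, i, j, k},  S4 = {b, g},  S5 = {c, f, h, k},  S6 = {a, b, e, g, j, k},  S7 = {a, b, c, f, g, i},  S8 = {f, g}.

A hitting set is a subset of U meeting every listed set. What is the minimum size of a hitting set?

3

Take T = {b, f, i}. Each listed block contains at least one of these, so T is a hitting set of size 3.
The blocks S2, S4, S5 are pairwise disjoint, so any hitting set needs a separate item for each — at least 3. Hence 3 is optimal.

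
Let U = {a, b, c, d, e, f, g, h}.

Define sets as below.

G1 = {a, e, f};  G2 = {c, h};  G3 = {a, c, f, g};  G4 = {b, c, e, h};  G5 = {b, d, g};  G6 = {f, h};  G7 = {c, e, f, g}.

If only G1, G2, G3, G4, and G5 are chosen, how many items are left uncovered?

0

Union of G1, G2, G3, G4, G5 = {a, b, c, d, e, f, g, h} — that's every item, so 0 are uncovered.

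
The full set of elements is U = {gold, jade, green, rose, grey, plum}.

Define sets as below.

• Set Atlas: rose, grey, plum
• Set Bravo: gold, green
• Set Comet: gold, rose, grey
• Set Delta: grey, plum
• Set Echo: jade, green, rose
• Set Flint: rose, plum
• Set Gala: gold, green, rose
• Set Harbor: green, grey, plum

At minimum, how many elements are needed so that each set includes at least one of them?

3

Take H = {green, grey, plum}. Each listed set contains at least one of these, so H is a hitting set of size 3.
No choice of 2 elements meets every set, so 3 is the minimum.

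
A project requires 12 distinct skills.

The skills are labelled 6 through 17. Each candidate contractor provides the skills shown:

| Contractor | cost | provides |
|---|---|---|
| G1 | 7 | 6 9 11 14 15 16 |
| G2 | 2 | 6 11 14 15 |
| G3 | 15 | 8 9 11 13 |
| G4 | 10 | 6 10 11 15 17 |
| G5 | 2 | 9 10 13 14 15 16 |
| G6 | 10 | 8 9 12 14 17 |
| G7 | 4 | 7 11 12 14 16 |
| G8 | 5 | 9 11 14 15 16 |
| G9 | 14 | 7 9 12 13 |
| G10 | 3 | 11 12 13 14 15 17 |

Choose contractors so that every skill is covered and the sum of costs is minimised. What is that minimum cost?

18

G2, G5, G6, G7 together cover every skill (G2 ∪ G5 ∪ G6 ∪ G7 = {6, 7, 8, 9, 10, 11, 12, 13, 14, 15, 16, 17}); total cost 2 + 2 + 10 + 4 = 18.
The greedy pick G5, G2, G10, G7, G6 costs 21; no covering selection beats 18.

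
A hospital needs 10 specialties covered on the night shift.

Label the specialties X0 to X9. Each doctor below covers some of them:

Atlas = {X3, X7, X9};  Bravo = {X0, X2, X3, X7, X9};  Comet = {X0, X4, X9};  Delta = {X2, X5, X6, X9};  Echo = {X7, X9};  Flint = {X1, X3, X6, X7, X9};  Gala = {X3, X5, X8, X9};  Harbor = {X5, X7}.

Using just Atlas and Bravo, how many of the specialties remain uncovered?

5

Union of Atlas, Bravo = {X0, X2, X3, X7, X9}.
Not covered: X1, X4, X5, X6, X8 — 5 specialties.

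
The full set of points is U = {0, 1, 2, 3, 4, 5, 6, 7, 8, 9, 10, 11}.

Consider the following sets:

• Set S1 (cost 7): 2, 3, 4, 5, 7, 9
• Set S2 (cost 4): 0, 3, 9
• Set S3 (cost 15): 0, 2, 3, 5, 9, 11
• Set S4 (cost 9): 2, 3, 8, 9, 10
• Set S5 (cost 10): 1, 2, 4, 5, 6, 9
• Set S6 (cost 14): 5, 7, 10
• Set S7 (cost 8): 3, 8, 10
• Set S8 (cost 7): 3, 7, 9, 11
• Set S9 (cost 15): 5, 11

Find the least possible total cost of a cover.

S2, S5, S7, S8 together cover every point (S2 ∪ S5 ∪ S7 ∪ S8 = {0, 1, 2, 3, 4, 5, 6, 7, 8, 9, 10, 11}); total cost 4 + 10 + 8 + 7 = 29.
The greedy pick S1, S2, S7, S5, S8 costs 36; no covering selection beats 29.

29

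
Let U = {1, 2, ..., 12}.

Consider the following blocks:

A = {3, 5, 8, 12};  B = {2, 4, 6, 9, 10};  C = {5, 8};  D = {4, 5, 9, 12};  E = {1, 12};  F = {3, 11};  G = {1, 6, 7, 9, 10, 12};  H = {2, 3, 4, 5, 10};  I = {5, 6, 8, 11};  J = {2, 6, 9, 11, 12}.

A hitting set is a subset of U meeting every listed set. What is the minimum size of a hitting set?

4

T = {8, 10, 11, 12} meets every block (each contains at least one member of T), and |T| = 4.
The blocks B, C, E, F are pairwise disjoint, so any hitting set needs a separate item for each — at least 4. Hence 4 is optimal.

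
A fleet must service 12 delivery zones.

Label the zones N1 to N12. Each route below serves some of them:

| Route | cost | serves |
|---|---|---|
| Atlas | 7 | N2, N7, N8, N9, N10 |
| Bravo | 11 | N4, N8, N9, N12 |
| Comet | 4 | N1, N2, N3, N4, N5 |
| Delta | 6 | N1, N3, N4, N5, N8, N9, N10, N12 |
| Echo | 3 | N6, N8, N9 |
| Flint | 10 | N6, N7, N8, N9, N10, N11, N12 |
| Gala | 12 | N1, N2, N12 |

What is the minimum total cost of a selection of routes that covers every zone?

14

Comet, Flint together cover every zone (Comet ∪ Flint = {N1, N2, N3, N4, N5, N6, N7, N8, N9, N10, N11, N12}); total cost 4 + 10 = 14.
The greedy pick Delta, Echo, Atlas, Flint costs 26; no covering selection beats 14.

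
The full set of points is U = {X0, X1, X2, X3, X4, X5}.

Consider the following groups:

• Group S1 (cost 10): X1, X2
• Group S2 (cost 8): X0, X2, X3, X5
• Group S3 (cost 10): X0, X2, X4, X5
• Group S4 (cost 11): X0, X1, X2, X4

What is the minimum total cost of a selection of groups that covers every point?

S2, S4 together cover every point (S2 ∪ S4 = {X0, X1, X2, X3, X4, X5}); total cost 8 + 11 = 19.
No covering selection has total cost below 19.

19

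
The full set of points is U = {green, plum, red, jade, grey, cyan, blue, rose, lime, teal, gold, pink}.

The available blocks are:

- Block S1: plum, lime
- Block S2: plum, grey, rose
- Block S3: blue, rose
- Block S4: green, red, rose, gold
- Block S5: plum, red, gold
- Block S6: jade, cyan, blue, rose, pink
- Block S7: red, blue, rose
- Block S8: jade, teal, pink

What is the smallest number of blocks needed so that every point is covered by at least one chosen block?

Take {S1, S2, S4, S6, S8}. Their union is {green, plum, red, jade, grey, cyan, blue, rose, lime, teal, gold, pink}, which is all 12 points.
No 4 of the 8 blocks cover everything (all 70 combinations miss at least one point), so 5 is optimal.

5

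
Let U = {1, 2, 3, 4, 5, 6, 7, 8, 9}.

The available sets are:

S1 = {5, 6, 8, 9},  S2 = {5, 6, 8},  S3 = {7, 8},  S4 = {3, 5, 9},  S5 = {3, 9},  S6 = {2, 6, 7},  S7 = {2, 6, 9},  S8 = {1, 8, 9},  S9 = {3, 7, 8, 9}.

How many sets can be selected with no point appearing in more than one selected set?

S2, S5 are pairwise disjoint (S2={5,6,8}; S5={3,9}).
Every remaining set overlaps one of these, and no 3 of the listed sets are pairwise disjoint, so 2 is the maximum.

2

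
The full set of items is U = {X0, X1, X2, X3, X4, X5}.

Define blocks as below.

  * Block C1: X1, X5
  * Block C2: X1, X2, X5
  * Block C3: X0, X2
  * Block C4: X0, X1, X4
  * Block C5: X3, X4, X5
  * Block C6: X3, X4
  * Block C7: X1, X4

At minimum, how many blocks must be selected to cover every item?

3

C2 and C3 and C6 together: C2 ∪ C3 ∪ C6 = {X0, X1, X2, X3, X4, X5} — every item is covered.
No 2 of the 7 blocks cover everything (all 21 combinations miss at least one item), so 3 is optimal.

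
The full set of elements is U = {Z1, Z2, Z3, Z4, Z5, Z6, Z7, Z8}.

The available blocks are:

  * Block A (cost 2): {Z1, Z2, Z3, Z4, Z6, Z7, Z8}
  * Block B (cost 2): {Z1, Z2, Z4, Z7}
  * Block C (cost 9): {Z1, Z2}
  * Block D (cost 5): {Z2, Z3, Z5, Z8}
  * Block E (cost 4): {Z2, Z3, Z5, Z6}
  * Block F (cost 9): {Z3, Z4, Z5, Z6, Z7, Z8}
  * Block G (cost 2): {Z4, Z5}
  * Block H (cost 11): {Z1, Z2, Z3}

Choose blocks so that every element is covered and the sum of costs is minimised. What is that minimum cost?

4

A, G together cover every element (A ∪ G = {Z1, Z2, Z3, Z4, Z5, Z6, Z7, Z8}); total cost 2 + 2 = 4.
No covering selection has total cost below 4.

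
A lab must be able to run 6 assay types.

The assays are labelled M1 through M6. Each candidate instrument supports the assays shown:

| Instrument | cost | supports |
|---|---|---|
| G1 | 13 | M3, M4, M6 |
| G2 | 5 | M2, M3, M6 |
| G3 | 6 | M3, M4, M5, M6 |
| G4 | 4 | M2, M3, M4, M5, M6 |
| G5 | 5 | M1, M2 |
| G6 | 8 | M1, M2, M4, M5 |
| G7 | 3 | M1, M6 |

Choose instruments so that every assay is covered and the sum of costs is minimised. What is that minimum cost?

G4, G7 together cover every assay (G4 ∪ G7 = {M1, M2, M3, M4, M5, M6}); total cost 4 + 3 = 7.
No covering selection has total cost below 7.

7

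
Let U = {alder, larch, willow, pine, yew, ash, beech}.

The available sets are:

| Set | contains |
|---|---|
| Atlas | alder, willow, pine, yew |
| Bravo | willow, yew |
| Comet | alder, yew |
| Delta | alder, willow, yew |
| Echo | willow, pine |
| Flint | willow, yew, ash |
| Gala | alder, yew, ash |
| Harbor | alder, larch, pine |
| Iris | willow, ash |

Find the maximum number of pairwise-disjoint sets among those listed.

Echo, Gala are pairwise disjoint (Echo={willow,pine}; Gala={alder,yew,ash}).
Every remaining set overlaps one of these, and no 3 of the listed sets are pairwise disjoint, so 2 is the maximum.

2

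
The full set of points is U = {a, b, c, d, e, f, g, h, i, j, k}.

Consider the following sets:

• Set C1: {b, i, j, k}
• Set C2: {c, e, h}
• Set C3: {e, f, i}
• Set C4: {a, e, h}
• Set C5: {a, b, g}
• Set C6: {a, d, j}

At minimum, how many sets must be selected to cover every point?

5

C1, C2, C3, C5, and C6 cover everything between them: the union {a, b, c, d, e, f, g, h, i, j, k} is all of U.
No 4 of the 6 sets cover everything (all 15 combinations miss at least one point), so 5 is optimal.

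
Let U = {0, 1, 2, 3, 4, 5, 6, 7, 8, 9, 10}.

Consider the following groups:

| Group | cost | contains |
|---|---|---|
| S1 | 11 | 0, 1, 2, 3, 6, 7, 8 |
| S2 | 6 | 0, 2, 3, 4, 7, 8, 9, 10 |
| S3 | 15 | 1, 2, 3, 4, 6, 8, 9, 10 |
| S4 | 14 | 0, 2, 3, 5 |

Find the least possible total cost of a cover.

31

S1, S2, S4 together cover every point (S1 ∪ S2 ∪ S4 = {0, 1, 2, 3, 4, 5, 6, 7, 8, 9, 10}); total cost 11 + 6 + 14 = 31.
No covering selection has total cost below 31.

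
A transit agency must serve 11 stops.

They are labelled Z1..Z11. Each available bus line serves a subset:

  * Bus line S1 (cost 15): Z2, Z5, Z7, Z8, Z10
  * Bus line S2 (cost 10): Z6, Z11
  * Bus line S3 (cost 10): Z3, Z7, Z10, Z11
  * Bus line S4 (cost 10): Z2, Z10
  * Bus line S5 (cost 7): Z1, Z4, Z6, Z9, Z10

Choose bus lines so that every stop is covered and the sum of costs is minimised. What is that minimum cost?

32

S1, S3, S5 together cover every stop (S1 ∪ S3 ∪ S5 = {Z1, Z2, Z3, Z4, Z5, Z6, Z7, Z8, Z9, Z10, Z11}); total cost 15 + 10 + 7 = 32.
No covering selection has total cost below 32.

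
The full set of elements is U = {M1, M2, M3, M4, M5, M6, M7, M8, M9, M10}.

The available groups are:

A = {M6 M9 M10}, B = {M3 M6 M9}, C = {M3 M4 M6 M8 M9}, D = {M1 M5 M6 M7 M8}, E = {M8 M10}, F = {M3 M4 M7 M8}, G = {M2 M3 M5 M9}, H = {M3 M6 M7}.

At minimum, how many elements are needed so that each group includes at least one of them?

3

T = {M2, M6, M8} meets every group (each contains at least one member of T), and |T| = 3.
No choice of 2 elements meets every group, so 3 is the minimum.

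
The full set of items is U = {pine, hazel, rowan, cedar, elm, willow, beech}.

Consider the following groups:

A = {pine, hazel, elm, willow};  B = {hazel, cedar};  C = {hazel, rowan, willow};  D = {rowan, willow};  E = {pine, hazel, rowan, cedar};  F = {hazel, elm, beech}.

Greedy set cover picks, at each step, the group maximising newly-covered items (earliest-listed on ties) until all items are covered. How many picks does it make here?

Greedy: pick A (covers 4 new) → pick E (covers 2 new) → pick F (covers 1 new). Total picks: 3.

3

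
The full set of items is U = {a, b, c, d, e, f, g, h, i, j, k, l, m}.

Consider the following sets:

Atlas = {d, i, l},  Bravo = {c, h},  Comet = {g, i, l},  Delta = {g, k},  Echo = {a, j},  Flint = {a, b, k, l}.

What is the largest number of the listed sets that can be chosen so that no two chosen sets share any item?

Atlas, Bravo, Delta, Echo are pairwise disjoint (Atlas={d,i,l}; Bravo={c,h}; Delta={g,k}; Echo={a,j}).
Every remaining set overlaps one of these, and no 5 of the listed sets are pairwise disjoint, so 4 is the maximum.

4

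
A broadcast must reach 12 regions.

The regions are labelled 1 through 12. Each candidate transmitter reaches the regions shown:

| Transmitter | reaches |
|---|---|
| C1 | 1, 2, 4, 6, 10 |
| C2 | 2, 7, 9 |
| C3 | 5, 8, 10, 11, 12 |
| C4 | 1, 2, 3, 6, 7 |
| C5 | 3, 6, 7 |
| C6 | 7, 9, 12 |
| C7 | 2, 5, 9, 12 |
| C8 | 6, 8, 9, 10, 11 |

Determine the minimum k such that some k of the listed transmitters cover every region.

4

Take {C1, C2, C3, C4}. Their union is {1, 2, 3, 4, 5, 6, 7, 8, 9, 10, 11, 12}, which is all 12 regions.
No 3 of the 8 transmitters cover everything (all 56 combinations miss at least one region), so 4 is optimal.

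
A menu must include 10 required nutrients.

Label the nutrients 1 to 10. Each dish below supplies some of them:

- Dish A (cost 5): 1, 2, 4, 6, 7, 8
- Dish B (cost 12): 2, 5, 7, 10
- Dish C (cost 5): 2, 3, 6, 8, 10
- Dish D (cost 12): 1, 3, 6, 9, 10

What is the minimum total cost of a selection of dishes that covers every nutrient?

A, B, D together cover every nutrient (A ∪ B ∪ D = {1, 2, 3, 4, 5, 6, 7, 8, 9, 10}); total cost 5 + 12 + 12 = 29.
The greedy pick A, C, B, D costs 34; no covering selection beats 29.

29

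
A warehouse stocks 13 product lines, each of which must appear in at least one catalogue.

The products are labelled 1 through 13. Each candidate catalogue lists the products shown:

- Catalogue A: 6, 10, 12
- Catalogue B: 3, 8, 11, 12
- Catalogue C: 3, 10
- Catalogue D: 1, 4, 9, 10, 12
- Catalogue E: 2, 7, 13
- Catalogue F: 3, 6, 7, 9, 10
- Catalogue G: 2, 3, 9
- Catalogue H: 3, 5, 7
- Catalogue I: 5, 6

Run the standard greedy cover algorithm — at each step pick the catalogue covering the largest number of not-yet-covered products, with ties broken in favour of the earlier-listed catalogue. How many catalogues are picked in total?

4

Greedy: pick D (covers 5 new) → pick B (covers 3 new) → pick E (covers 3 new) → pick I (covers 2 new). Total picks: 4.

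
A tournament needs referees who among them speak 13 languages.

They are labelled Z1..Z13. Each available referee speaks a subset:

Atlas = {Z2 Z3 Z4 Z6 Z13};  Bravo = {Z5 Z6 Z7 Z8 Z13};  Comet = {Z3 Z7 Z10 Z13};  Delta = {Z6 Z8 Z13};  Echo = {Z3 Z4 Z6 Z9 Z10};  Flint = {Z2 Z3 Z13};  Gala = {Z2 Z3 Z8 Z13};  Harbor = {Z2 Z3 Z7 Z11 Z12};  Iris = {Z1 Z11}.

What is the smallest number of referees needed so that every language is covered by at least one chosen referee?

4

Bravo and Echo and Harbor and Iris together: Bravo ∪ Echo ∪ Harbor ∪ Iris = {Z1, Z2, Z3, Z4, Z5, Z6, Z7, Z8, Z9, Z10, Z11, Z12, Z13} — every language is covered.
Only Iris contains Z1, so Iris is forced; the remaining 11 languages need at least 3 more referees (each remaining referee adds at most 5) — so at least 4 referees are needed, and 4 is optimal.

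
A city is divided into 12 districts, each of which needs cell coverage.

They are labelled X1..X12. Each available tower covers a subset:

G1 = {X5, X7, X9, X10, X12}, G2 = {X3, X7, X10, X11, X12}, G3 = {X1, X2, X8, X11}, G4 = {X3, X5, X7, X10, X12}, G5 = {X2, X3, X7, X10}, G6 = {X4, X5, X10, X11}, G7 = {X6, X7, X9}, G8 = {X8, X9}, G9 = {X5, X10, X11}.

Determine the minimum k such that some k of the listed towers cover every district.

4

Take {G3, G4, G6, G7}. Their union is {X1, X2, X3, X4, X5, X6, X7, X8, X9, X10, X11, X12}, which is all 12 districts.
Only G6 contains X4, so G6 is forced; the remaining 8 districts need at least 3 more towers (each remaining tower adds at most 3) — so at least 4 towers are needed, and 4 is optimal.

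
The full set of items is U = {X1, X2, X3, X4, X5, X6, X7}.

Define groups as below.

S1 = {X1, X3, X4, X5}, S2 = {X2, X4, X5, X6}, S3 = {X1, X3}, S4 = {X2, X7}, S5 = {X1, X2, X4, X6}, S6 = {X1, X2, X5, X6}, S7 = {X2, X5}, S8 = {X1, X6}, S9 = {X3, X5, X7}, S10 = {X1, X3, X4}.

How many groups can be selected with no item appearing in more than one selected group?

2

S4, S8 are pairwise disjoint (S4={X2,X7}; S8={X1,X6}).
Every remaining group overlaps one of these, and no 3 of the listed groups are pairwise disjoint, so 2 is the maximum.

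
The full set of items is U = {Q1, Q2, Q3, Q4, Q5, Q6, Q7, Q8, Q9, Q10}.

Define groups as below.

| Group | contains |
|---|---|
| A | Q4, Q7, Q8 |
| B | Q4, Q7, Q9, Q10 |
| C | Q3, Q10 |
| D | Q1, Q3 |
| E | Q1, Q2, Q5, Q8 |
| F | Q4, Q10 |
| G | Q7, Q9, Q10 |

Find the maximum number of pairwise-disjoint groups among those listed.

A, C are pairwise disjoint (A={Q4,Q7,Q8}; C={Q3,Q10}).
Every remaining group overlaps one of these, and no 3 of the listed groups are pairwise disjoint, so 2 is the maximum.

2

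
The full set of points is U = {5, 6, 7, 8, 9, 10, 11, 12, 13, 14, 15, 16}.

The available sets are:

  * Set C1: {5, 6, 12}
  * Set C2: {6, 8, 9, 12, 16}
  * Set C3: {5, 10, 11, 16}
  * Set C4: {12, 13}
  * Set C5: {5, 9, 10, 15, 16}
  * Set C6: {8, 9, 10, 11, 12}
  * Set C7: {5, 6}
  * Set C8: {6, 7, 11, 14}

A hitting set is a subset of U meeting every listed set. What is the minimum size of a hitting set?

Take H = {6, 10, 13}. Each listed set contains at least one of these, so H is a hitting set of size 3.
The sets C4, C5, C8 are pairwise disjoint, so any hitting set needs a separate point for each — at least 3. Hence 3 is optimal.

3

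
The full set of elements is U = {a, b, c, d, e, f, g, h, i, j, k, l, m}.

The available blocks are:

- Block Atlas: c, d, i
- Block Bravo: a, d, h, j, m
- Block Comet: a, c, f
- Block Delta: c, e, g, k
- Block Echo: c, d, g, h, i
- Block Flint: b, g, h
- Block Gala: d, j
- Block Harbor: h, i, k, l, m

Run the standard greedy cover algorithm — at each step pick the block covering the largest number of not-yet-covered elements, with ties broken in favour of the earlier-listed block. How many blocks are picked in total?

5

Greedy: pick Bravo (covers 5 new) → pick Delta (covers 4 new) → pick Harbor (covers 2 new) → pick Comet (covers 1 new) → pick Flint (covers 1 new). Total picks: 5.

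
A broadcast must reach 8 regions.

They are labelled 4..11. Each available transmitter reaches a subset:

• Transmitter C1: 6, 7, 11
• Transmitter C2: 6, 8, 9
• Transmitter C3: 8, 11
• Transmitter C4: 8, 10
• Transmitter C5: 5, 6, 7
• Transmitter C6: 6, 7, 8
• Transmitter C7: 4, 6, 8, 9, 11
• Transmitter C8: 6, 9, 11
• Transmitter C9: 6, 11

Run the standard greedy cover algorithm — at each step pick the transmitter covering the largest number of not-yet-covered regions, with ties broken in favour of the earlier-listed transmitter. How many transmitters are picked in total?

Greedy: pick C7 (covers 5 new) → pick C5 (covers 2 new) → pick C4 (covers 1 new). Total picks: 3.

3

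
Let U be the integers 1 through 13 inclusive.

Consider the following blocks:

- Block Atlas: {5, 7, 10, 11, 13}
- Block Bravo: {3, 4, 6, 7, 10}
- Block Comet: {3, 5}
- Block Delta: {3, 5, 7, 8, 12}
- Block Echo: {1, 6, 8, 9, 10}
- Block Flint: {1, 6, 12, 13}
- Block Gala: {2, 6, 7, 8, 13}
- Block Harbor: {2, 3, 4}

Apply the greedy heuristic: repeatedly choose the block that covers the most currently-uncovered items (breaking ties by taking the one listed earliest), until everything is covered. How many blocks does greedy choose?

4

Greedy: pick Atlas (covers 5 new) → pick Echo (covers 4 new) → pick Harbor (covers 3 new) → pick Delta (covers 1 new). Total picks: 4.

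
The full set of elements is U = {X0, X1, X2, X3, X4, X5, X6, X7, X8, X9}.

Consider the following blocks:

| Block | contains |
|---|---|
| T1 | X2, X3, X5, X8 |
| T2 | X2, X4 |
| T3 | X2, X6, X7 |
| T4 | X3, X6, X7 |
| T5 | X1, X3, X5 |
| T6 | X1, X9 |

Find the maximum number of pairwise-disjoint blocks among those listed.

T2, T4, T6 are pairwise disjoint (T2={X2,X4}; T4={X3,X6,X7}; T6={X1,X9}).
Every remaining block overlaps one of these, and no 4 of the listed blocks are pairwise disjoint, so 3 is the maximum.

3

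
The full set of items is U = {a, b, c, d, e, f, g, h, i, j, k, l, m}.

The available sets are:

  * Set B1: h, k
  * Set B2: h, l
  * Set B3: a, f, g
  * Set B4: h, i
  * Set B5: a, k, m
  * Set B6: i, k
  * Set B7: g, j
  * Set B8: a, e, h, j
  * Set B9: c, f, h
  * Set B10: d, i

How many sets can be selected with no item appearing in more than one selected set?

B2, B5, B7, B10 are pairwise disjoint (B2={h,l}; B5={a,k,m}; B7={g,j}; B10={d,i}).
Every remaining set overlaps one of these, and no 5 of the listed sets are pairwise disjoint, so 4 is the maximum.

4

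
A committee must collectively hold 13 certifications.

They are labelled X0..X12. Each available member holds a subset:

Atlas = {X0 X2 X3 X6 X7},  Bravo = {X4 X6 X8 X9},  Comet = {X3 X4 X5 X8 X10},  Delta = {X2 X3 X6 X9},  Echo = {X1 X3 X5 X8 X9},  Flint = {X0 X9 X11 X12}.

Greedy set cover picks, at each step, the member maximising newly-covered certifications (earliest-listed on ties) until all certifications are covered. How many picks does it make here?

Greedy: pick Atlas (covers 5 new) → pick Comet (covers 4 new) → pick Flint (covers 3 new) → pick Echo (covers 1 new). Total picks: 4.

4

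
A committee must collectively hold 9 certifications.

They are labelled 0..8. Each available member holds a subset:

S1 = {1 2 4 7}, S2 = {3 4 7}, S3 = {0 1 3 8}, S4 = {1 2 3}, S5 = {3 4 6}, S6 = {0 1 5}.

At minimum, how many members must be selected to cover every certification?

4

Take {S1, S3, S5, S6}. Their union is {0, 1, 2, 3, 4, 5, 6, 7, 8}, which is all 9 certifications.
No 3 of the 6 members cover everything (all 20 combinations miss at least one certification), so 4 is optimal.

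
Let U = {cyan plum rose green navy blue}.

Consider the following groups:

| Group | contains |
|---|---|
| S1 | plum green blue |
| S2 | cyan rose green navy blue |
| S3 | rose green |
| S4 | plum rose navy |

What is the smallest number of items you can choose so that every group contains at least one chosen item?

2

The 2 items {green, navy} hit every group.
No single item lies in every group, so at least 2 are needed and 2 is optimal.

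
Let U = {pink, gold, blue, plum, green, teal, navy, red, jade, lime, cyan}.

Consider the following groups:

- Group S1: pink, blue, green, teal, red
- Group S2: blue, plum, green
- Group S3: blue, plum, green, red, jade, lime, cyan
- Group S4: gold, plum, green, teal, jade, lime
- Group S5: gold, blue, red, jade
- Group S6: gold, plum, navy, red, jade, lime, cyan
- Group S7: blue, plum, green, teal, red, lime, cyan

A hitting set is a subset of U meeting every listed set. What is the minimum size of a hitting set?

2

The 2 points {blue, jade} hit every group.
No single point lies in every group, so at least 2 are needed and 2 is optimal.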